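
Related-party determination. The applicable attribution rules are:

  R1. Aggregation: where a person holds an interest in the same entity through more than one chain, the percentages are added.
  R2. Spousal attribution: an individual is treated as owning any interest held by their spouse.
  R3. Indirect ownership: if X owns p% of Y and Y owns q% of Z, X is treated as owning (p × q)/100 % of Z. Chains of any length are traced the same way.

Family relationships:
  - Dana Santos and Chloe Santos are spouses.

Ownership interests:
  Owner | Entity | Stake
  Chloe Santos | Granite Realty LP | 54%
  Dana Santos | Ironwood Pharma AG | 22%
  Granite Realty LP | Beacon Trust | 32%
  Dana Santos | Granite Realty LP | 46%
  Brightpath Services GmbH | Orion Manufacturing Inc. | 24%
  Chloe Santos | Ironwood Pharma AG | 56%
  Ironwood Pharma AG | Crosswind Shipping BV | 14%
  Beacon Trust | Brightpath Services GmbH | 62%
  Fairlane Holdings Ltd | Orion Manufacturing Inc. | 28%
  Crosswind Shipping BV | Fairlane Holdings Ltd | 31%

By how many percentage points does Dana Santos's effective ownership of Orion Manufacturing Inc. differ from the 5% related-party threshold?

By spousal attribution (R2), Dana Santos is treated as also owning Chloe Santos's interest in Granite Realty LP, giving 46% + 54% = 100%.
By spousal attribution (R2), Dana Santos is treated as also owning Chloe Santos's interest in Ironwood Pharma AG, giving 22% + 56% = 78%.
Chain via Granite Realty LP → Beacon Trust → Brightpath Services GmbH (R3): 100% × 32% × 62% × 24% = 4.7616% of Orion Manufacturing Inc.
Chain via Ironwood Pharma AG → Crosswind Shipping BV → Fairlane Holdings Ltd (R3): 78% × 14% × 31% × 28% = 0.947856% of Orion Manufacturing Inc.
Aggregating (R1): 4.7616% + 0.947856% = 5.709456%.
5.709456% exceeds the 5% threshold by 0.709456 percentage points.

0.709456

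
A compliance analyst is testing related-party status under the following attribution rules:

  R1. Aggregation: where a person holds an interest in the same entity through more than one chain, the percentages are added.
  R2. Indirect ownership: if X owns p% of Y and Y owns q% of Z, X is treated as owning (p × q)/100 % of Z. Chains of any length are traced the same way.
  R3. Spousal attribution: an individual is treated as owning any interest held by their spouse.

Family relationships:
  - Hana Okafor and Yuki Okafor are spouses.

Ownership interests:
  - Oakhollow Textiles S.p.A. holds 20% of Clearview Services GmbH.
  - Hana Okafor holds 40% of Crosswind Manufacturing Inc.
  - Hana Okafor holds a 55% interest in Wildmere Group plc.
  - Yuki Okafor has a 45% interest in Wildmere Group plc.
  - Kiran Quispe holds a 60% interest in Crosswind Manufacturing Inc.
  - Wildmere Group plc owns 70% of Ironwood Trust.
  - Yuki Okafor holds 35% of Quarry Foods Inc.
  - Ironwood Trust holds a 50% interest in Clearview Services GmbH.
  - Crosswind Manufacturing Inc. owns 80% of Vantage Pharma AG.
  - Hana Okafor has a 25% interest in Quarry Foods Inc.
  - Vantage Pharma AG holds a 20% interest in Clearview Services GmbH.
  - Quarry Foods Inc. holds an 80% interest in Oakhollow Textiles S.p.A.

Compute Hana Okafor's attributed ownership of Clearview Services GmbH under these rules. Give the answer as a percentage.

51%

By spousal attribution (R3), Hana Okafor is treated as also owning Yuki Okafor's interest in Quarry Foods Inc, giving 25% + 35% = 60%.
By spousal attribution (R3), Hana Okafor is treated as also owning Yuki Okafor's interest in Wildmere Group plc, giving 55% + 45% = 100%.
Chain via Quarry Foods Inc. → Oakhollow Textiles S.p.A. (R2): 60% × 80% × 20% = 9.6% of Clearview Services GmbH.
Chain via Wildmere Group plc → Ironwood Trust (R2): 100% × 70% × 50% = 35% of Clearview Services GmbH.
Chain via Crosswind Manufacturing Inc. → Vantage Pharma AG (R2): 40% × 80% × 20% = 6.4% of Clearview Services GmbH.
Aggregating (R1): 9.6% + 35% + 6.4% = 51%.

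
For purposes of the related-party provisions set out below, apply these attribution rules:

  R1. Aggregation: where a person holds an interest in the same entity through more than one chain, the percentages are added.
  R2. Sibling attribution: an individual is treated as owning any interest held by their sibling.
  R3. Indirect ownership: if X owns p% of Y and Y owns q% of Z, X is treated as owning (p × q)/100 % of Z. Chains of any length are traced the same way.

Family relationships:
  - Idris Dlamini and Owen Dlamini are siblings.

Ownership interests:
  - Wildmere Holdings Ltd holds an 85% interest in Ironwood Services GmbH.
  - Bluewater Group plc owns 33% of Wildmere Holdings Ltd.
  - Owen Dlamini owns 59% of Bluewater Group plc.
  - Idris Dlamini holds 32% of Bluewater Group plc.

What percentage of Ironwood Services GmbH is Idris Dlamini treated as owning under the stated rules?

By sibling attribution (R2), Idris Dlamini is treated as also owning Owen Dlamini's interest in Bluewater Group plc, giving 32% + 59% = 91%.
Chain via Bluewater Group plc → Wildmere Holdings Ltd (R3): 91% × 33% × 85% = 25.5255% of Ironwood Services GmbH.

25.5255%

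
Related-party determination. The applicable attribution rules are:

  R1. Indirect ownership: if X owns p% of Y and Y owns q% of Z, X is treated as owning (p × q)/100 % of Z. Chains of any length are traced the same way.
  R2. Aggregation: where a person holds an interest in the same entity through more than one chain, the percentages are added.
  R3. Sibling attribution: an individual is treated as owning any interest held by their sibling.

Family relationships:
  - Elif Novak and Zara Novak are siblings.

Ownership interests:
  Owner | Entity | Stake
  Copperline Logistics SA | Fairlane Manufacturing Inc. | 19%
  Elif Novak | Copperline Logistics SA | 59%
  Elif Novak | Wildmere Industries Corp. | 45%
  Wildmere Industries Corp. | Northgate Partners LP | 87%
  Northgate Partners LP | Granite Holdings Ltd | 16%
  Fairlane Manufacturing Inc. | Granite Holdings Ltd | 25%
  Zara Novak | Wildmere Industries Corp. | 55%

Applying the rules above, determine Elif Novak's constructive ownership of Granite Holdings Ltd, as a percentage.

By sibling attribution (R3), Elif Novak is treated as also owning Zara Novak's interest in Wildmere Industries Corp, giving 45% + 55% = 100%.
Chain via Copperline Logistics SA → Fairlane Manufacturing Inc. (R1): 59% × 19% × 25% = 2.8025% of Granite Holdings Ltd.
Chain via Wildmere Industries Corp. → Northgate Partners LP (R1): 100% × 87% × 16% = 13.92% of Granite Holdings Ltd.
Aggregating (R2): 2.8025% + 13.92% = 16.7225%.

16.7225%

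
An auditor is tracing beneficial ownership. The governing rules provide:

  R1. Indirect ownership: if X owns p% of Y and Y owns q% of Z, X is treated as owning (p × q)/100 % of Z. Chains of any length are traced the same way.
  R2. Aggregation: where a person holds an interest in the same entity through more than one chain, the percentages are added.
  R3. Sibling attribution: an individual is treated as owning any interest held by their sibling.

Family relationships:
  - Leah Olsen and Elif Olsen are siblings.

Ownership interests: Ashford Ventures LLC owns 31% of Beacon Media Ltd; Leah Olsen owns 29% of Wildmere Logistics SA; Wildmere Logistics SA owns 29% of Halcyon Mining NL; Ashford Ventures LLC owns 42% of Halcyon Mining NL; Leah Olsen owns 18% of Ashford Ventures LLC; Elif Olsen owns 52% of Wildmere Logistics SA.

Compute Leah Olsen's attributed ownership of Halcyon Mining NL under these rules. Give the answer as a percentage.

31.05%

By sibling attribution (R3), Leah Olsen is treated as also owning Elif Olsen's interest in Wildmere Logistics SA, giving 29% + 52% = 81%.
Chain via Ashford Ventures LLC (R1): 18% × 42% = 7.56% of Halcyon Mining NL.
Chain via Wildmere Logistics SA (R1): 81% × 29% = 23.49% of Halcyon Mining NL.
Aggregating (R2): 7.56% + 23.49% = 31.05%.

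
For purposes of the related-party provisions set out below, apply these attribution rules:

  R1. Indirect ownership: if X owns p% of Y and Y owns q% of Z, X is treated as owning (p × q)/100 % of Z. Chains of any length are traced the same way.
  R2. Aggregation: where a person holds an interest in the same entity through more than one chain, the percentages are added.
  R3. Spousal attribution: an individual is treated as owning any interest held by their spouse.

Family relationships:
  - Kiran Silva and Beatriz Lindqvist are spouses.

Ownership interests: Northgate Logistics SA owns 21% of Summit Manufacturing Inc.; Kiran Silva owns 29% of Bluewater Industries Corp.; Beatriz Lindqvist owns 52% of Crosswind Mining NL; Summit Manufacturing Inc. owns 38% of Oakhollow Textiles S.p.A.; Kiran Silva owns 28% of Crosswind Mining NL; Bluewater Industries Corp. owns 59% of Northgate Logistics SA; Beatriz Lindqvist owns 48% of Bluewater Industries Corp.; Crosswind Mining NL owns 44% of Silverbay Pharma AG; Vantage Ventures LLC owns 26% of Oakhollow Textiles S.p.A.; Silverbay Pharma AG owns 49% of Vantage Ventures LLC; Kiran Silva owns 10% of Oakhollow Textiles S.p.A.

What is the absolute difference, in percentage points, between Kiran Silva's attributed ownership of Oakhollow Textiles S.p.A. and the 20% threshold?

By spousal attribution (R3), Kiran Silva is treated as also owning Beatriz Lindqvist's interest in Bluewater Industries Corp, giving 29% + 48% = 77%.
By spousal attribution (R3), Kiran Silva is treated as also owning Beatriz Lindqvist's interest in Crosswind Mining NL, giving 28% + 52% = 80%.
Chain via Bluewater Industries Corp. → Northgate Logistics SA → Summit Manufacturing Inc. (R1): 77% × 59% × 21% × 38% = 3.625314% of Oakhollow Textiles S.p.A.
Chain via Crosswind Mining NL → Silverbay Pharma AG → Vantage Ventures LLC (R1): 80% × 44% × 49% × 26% = 4.48448% of Oakhollow Textiles S.p.A.
Direct interest in Oakhollow Textiles S.p.A: 10%.
Aggregating (R2): 3.625314% + 4.48448% + 10% = 18.109794%.
18.109794% falls short of the 20% threshold by 1.890206 percentage points.

1.890206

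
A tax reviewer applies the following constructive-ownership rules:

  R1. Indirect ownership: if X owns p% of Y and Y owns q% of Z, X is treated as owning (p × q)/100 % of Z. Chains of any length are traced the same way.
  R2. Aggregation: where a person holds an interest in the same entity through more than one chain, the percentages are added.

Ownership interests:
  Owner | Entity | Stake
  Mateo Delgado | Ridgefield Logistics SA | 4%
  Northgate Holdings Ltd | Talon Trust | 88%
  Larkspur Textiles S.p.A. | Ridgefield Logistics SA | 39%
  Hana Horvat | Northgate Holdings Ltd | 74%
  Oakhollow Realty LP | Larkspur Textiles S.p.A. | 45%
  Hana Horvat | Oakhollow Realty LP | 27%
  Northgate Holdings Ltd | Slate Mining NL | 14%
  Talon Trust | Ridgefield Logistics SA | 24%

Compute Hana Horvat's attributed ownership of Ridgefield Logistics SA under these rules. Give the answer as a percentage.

20.3673%

Chain via Oakhollow Realty LP → Larkspur Textiles S.p.A. (R1): 27% × 45% × 39% = 4.7385% of Ridgefield Logistics SA.
Chain via Northgate Holdings Ltd → Talon Trust (R1): 74% × 88% × 24% = 15.6288% of Ridgefield Logistics SA.
Aggregating (R2): 4.7385% + 15.6288% = 20.3673%.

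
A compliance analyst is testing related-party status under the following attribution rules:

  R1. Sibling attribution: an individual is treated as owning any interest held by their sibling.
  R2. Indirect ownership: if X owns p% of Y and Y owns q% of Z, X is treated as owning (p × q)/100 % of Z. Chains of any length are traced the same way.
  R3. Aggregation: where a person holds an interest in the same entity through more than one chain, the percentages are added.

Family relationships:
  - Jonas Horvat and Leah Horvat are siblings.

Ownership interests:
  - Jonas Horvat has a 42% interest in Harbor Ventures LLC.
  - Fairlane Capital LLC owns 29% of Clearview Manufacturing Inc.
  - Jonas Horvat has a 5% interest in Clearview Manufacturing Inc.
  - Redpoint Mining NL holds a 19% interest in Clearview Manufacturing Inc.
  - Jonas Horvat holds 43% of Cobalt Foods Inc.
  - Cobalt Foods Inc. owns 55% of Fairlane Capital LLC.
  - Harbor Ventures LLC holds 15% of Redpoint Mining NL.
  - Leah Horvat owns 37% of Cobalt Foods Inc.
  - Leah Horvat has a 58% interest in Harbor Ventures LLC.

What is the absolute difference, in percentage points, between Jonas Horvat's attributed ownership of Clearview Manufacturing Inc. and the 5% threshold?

15.61

By sibling attribution (R1), Jonas Horvat is treated as also owning Leah Horvat's interest in Harbor Ventures LLC, giving 42% + 58% = 100%.
By sibling attribution (R1), Jonas Horvat is treated as also owning Leah Horvat's interest in Cobalt Foods Inc, giving 43% + 37% = 80%.
Chain via Harbor Ventures LLC → Redpoint Mining NL (R2): 100% × 15% × 19% = 2.85% of Clearview Manufacturing Inc.
Chain via Cobalt Foods Inc. → Fairlane Capital LLC (R2): 80% × 55% × 29% = 12.76% of Clearview Manufacturing Inc.
Direct interest in Clearview Manufacturing Inc: 5%.
Aggregating (R3): 2.85% + 12.76% + 5% = 20.61%.
20.61% exceeds the 5% threshold by 15.61 percentage points.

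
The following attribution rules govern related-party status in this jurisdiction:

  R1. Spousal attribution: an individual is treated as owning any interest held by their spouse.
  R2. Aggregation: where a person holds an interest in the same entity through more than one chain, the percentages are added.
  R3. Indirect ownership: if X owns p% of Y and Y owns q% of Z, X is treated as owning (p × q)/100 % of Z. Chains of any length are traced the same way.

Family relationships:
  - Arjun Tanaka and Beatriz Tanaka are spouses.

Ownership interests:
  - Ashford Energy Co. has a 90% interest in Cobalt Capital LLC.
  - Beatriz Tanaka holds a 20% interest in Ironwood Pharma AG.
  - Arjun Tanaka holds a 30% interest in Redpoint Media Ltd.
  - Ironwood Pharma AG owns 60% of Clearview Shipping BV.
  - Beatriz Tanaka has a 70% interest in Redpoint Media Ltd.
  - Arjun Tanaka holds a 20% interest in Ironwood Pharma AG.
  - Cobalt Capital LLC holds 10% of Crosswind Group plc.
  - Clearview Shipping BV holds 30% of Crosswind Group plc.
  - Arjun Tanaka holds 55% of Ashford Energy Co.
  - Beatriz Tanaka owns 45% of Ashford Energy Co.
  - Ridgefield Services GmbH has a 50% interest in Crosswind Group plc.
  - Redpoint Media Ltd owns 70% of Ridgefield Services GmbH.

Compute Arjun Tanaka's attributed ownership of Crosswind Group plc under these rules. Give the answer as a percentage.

By spousal attribution (R1), Arjun Tanaka is treated as also owning Beatriz Tanaka's interest in Ironwood Pharma AG, giving 20% + 20% = 40%.
By spousal attribution (R1), Arjun Tanaka is treated as also owning Beatriz Tanaka's interest in Ashford Energy Co, giving 55% + 45% = 100%.
By spousal attribution (R1), Arjun Tanaka is treated as also owning Beatriz Tanaka's interest in Redpoint Media Ltd, giving 30% + 70% = 100%.
Chain via Ironwood Pharma AG → Clearview Shipping BV (R3): 40% × 60% × 30% = 7.2% of Crosswind Group plc.
Chain via Ashford Energy Co. → Cobalt Capital LLC (R3): 100% × 90% × 10% = 9% of Crosswind Group plc.
Chain via Redpoint Media Ltd → Ridgefield Services GmbH (R3): 100% × 70% × 50% = 35% of Crosswind Group plc.
Aggregating (R2): 7.2% + 9% + 35% = 51.2%.

51.2%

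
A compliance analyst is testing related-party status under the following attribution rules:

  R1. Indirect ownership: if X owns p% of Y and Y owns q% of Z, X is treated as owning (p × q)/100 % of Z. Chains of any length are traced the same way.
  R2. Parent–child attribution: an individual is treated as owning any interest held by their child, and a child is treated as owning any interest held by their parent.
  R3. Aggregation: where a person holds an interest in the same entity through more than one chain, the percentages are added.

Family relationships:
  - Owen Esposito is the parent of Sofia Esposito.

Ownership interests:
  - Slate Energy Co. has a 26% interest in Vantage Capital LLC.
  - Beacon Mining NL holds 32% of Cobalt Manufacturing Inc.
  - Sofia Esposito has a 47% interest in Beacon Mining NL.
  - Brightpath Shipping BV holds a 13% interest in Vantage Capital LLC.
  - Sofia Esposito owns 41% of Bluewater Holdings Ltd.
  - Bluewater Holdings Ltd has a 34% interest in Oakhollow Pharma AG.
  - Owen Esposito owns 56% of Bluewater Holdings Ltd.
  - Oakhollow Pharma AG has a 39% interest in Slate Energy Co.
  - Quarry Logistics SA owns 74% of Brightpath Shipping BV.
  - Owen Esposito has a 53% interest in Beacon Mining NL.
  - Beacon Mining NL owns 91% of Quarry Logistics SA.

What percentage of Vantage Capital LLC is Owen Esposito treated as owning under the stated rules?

12.098372%

By parent–child attribution (R2), Owen Esposito is treated as also owning Sofia Esposito's interest in Beacon Mining NL, giving 53% + 47% = 100%.
By parent–child attribution (R2), Owen Esposito is treated as also owning Sofia Esposito's interest in Bluewater Holdings Ltd, giving 56% + 41% = 97%.
Chain via Beacon Mining NL → Quarry Logistics SA → Brightpath Shipping BV (R1): 100% × 91% × 74% × 13% = 8.7542% of Vantage Capital LLC.
Chain via Bluewater Holdings Ltd → Oakhollow Pharma AG → Slate Energy Co. (R1): 97% × 34% × 39% × 26% = 3.344172% of Vantage Capital LLC.
Aggregating (R3): 8.7542% + 3.344172% = 12.098372%.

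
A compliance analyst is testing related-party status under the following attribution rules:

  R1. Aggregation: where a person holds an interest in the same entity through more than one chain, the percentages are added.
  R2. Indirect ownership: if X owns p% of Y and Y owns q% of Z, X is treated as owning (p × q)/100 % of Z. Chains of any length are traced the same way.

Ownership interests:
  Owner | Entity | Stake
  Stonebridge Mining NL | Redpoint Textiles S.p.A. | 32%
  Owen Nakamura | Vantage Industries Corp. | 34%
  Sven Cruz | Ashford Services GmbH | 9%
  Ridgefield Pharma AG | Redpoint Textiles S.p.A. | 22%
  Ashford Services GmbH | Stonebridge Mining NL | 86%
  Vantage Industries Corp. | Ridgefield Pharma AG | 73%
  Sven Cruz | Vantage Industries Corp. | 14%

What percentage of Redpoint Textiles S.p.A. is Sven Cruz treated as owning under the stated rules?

Chain via Vantage Industries Corp. → Ridgefield Pharma AG (R2): 14% × 73% × 22% = 2.2484% of Redpoint Textiles S.p.A.
Chain via Ashford Services GmbH → Stonebridge Mining NL (R2): 9% × 86% × 32% = 2.4768% of Redpoint Textiles S.p.A.
Aggregating (R1): 2.2484% + 2.4768% = 4.7252%.

4.7252%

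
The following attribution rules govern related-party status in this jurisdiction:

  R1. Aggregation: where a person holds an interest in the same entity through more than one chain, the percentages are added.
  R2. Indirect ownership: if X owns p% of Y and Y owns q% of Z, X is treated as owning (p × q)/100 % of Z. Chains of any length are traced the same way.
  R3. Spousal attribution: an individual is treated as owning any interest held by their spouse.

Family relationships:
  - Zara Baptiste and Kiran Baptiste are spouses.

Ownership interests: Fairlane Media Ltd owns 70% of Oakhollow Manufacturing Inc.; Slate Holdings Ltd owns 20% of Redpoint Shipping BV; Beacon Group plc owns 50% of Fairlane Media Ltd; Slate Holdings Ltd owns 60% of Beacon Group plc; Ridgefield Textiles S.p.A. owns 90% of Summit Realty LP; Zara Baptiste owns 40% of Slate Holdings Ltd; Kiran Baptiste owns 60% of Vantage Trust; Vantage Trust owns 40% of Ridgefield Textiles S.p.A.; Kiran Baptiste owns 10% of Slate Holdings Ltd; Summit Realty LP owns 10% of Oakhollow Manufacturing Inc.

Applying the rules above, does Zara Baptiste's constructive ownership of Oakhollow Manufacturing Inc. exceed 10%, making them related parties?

By spousal attribution (R3), Zara Baptiste is treated as also owning Kiran Baptiste's interest in Slate Holdings Ltd, giving 40% + 10% = 50%.
By spousal attribution (R3), Zara Baptiste is treated as owning Kiran Baptiste's 60% interest in Vantage Trust.
Chain via Slate Holdings Ltd → Beacon Group plc → Fairlane Media Ltd (R2): 50% × 60% × 50% × 70% = 10.5% of Oakhollow Manufacturing Inc.
Chain via Vantage Trust → Ridgefield Textiles S.p.A. → Summit Realty LP (R2): 60% × 40% × 90% × 10% = 2.16% of Oakhollow Manufacturing Inc.
Aggregating (R1): 10.5% + 2.16% = 12.66%.
12.66% exceeds the 10% threshold, so Zara is a related party to Oakhollow Manufacturing Inc.

Yes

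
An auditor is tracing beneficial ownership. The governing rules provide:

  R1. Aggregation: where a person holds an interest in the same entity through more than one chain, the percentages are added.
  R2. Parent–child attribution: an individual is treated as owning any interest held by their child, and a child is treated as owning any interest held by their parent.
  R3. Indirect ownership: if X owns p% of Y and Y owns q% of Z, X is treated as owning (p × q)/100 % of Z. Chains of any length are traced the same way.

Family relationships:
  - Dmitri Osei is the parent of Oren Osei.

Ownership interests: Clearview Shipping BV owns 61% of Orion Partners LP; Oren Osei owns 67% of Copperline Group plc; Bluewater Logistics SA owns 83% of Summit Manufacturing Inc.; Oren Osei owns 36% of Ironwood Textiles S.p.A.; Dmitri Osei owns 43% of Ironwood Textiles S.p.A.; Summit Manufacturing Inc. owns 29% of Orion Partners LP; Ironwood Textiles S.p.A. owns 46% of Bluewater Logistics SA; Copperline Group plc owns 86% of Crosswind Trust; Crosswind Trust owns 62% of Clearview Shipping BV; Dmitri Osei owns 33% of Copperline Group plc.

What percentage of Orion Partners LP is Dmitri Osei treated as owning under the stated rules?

By parent–child attribution (R2), Dmitri Osei is treated as also owning Oren Osei's interest in Ironwood Textiles S.p.A, giving 43% + 36% = 79%.
By parent–child attribution (R2), Dmitri Osei is treated as also owning Oren Osei's interest in Copperline Group plc, giving 33% + 67% = 100%.
Chain via Ironwood Textiles S.p.A. → Bluewater Logistics SA → Summit Manufacturing Inc. (R3): 79% × 46% × 83% × 29% = 8.747038% of Orion Partners LP.
Chain via Copperline Group plc → Crosswind Trust → Clearview Shipping BV (R3): 100% × 86% × 62% × 61% = 32.5252% of Orion Partners LP.
Aggregating (R1): 8.747038% + 32.5252% = 41.272238%.

41.272238%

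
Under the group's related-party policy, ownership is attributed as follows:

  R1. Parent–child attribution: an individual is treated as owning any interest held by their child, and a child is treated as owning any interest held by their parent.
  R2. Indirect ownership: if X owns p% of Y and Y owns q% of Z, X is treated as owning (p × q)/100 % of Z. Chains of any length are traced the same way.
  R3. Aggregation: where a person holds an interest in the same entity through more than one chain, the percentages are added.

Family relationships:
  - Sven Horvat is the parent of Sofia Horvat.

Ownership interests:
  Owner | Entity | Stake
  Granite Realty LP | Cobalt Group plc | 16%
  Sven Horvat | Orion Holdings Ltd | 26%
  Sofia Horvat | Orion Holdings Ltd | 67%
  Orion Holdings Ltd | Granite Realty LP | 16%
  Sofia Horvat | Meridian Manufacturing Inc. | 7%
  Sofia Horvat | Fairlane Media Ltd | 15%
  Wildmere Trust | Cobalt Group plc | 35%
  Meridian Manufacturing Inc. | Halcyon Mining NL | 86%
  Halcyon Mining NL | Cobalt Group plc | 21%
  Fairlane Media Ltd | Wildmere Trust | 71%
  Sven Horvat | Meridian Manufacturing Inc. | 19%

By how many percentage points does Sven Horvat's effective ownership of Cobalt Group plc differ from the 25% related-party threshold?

14.1961

By parent–child attribution (R1), Sven Horvat is treated as also owning Sofia Horvat's interest in Orion Holdings Ltd, giving 26% + 67% = 93%.
By parent–child attribution (R1), Sven Horvat is treated as also owning Sofia Horvat's interest in Meridian Manufacturing Inc, giving 19% + 7% = 26%.
By parent–child attribution (R1), Sven Horvat is treated as owning Sofia Horvat's 15% interest in Fairlane Media Ltd.
Chain via Orion Holdings Ltd → Granite Realty LP (R2): 93% × 16% × 16% = 2.3808% of Cobalt Group plc.
Chain via Meridian Manufacturing Inc. → Halcyon Mining NL (R2): 26% × 86% × 21% = 4.6956% of Cobalt Group plc.
Chain via Fairlane Media Ltd → Wildmere Trust (R2): 15% × 71% × 35% = 3.7275% of Cobalt Group plc.
Aggregating (R3): 2.3808% + 4.6956% + 3.7275% = 10.8039%.
10.8039% falls short of the 25% threshold by 14.1961 percentage points.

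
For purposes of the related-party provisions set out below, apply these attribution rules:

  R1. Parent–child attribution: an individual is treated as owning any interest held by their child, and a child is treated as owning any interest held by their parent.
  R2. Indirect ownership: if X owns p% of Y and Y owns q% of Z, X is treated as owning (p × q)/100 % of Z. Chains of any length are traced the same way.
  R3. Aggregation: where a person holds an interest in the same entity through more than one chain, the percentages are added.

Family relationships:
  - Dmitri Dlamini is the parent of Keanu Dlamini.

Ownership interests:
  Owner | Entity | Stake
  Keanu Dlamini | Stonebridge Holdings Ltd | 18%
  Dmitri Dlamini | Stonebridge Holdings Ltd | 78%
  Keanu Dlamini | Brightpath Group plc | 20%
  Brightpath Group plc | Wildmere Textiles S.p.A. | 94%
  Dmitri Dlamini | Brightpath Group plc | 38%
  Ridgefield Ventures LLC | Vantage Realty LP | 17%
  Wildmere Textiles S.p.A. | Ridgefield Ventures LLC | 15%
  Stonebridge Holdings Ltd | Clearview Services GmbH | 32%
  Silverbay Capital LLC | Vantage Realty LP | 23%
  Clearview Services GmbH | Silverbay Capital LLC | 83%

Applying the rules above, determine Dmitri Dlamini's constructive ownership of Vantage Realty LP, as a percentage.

7.254708%

By parent–child attribution (R1), Dmitri Dlamini is treated as also owning Keanu Dlamini's interest in Brightpath Group plc, giving 38% + 20% = 58%.
By parent–child attribution (R1), Dmitri Dlamini is treated as also owning Keanu Dlamini's interest in Stonebridge Holdings Ltd, giving 78% + 18% = 96%.
Chain via Brightpath Group plc → Wildmere Textiles S.p.A. → Ridgefield Ventures LLC (R2): 58% × 94% × 15% × 17% = 1.39026% of Vantage Realty LP.
Chain via Stonebridge Holdings Ltd → Clearview Services GmbH → Silverbay Capital LLC (R2): 96% × 32% × 83% × 23% = 5.864448% of Vantage Realty LP.
Aggregating (R3): 1.39026% + 5.864448% = 7.254708%.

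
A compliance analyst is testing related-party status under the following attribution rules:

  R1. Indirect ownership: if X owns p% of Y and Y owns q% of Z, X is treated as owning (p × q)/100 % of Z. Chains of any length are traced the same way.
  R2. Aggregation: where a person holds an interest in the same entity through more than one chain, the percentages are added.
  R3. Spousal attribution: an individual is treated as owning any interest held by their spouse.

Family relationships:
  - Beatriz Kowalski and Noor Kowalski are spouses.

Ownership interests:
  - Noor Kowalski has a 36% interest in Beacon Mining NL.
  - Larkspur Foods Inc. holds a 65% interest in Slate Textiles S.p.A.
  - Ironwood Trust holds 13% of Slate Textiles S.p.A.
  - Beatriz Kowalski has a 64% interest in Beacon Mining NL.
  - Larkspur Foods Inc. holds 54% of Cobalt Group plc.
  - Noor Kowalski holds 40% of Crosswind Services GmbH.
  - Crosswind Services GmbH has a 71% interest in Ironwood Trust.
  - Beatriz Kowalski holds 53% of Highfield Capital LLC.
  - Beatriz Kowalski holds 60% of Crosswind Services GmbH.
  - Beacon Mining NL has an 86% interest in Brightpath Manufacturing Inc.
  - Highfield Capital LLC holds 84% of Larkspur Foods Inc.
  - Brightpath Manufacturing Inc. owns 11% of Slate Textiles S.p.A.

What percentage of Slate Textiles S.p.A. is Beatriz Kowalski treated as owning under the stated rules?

By spousal attribution (R3), Beatriz Kowalski is treated as also owning Noor Kowalski's interest in Beacon Mining NL, giving 64% + 36% = 100%.
By spousal attribution (R3), Beatriz Kowalski is treated as also owning Noor Kowalski's interest in Crosswind Services GmbH, giving 60% + 40% = 100%.
Chain via Beacon Mining NL → Brightpath Manufacturing Inc. (R1): 100% × 86% × 11% = 9.46% of Slate Textiles S.p.A.
Chain via Highfield Capital LLC → Larkspur Foods Inc. (R1): 53% × 84% × 65% = 28.938% of Slate Textiles S.p.A.
Chain via Crosswind Services GmbH → Ironwood Trust (R1): 100% × 71% × 13% = 9.23% of Slate Textiles S.p.A.
Aggregating (R2): 9.46% + 28.938% + 9.23% = 47.628%.

47.628%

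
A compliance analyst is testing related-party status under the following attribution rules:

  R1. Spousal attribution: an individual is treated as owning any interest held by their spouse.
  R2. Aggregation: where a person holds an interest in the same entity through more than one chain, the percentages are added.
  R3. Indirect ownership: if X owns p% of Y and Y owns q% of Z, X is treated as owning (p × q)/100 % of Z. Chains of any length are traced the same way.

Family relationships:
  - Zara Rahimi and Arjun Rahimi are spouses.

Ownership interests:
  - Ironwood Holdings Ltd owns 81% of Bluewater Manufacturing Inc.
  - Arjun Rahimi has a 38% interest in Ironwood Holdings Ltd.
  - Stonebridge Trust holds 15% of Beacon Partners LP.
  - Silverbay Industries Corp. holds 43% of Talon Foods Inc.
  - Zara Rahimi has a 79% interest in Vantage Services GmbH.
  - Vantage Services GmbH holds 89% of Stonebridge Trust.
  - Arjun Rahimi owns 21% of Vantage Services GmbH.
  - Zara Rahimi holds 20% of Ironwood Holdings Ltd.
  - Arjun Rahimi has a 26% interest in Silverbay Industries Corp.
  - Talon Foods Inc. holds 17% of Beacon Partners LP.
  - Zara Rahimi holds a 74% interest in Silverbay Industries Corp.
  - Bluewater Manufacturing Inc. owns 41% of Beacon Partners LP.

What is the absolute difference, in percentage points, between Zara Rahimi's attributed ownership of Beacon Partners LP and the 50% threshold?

By spousal attribution (R1), Zara Rahimi is treated as also owning Arjun Rahimi's interest in Vantage Services GmbH, giving 79% + 21% = 100%.
By spousal attribution (R1), Zara Rahimi is treated as also owning Arjun Rahimi's interest in Silverbay Industries Corp, giving 74% + 26% = 100%.
By spousal attribution (R1), Zara Rahimi is treated as also owning Arjun Rahimi's interest in Ironwood Holdings Ltd, giving 20% + 38% = 58%.
Chain via Vantage Services GmbH → Stonebridge Trust (R3): 100% × 89% × 15% = 13.35% of Beacon Partners LP.
Chain via Silverbay Industries Corp. → Talon Foods Inc. (R3): 100% × 43% × 17% = 7.31% of Beacon Partners LP.
Chain via Ironwood Holdings Ltd → Bluewater Manufacturing Inc. (R3): 58% × 81% × 41% = 19.2618% of Beacon Partners LP.
Aggregating (R2): 13.35% + 7.31% + 19.2618% = 39.9218%.
39.9218% falls short of the 50% threshold by 10.0782 percentage points.

10.0782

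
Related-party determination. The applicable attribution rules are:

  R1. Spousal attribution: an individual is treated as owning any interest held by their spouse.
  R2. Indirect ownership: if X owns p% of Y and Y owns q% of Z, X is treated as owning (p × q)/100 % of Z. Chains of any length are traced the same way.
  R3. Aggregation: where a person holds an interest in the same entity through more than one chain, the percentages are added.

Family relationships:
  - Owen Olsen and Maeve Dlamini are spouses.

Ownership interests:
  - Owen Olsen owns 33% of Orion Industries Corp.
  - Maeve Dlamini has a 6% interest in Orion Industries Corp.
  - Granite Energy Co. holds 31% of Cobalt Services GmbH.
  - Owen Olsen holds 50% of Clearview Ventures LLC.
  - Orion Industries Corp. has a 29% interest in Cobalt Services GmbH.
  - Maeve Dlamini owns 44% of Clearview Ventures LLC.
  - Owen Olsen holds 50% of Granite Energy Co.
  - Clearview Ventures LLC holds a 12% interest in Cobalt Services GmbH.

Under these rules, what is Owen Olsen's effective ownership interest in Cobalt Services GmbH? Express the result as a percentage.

38.09%

By spousal attribution (R1), Owen Olsen is treated as also owning Maeve Dlamini's interest in Orion Industries Corp, giving 33% + 6% = 39%.
By spousal attribution (R1), Owen Olsen is treated as also owning Maeve Dlamini's interest in Clearview Ventures LLC, giving 50% + 44% = 94%.
Chain via Orion Industries Corp. (R2): 39% × 29% = 11.31% of Cobalt Services GmbH.
Chain via Clearview Ventures LLC (R2): 94% × 12% = 11.28% of Cobalt Services GmbH.
Chain via Granite Energy Co. (R2): 50% × 31% = 15.5% of Cobalt Services GmbH.
Aggregating (R3): 11.31% + 11.28% + 15.5% = 38.09%.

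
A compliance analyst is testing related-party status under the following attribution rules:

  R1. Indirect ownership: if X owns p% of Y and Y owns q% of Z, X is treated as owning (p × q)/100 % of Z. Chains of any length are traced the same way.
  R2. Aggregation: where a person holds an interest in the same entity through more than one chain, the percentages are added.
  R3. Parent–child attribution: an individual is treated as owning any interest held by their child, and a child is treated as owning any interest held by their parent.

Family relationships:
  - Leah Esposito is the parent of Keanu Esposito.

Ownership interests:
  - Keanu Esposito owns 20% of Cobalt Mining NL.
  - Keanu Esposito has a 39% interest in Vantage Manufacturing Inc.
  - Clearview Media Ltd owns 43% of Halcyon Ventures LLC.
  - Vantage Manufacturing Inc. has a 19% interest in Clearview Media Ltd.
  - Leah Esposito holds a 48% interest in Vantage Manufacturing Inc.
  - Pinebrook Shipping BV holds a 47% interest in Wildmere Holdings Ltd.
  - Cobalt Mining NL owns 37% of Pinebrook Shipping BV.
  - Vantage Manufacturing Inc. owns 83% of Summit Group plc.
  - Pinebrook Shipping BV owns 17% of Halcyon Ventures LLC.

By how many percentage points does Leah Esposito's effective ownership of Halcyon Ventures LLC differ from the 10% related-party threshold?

By parent–child attribution (R3), Leah Esposito is treated as also owning Keanu Esposito's interest in Vantage Manufacturing Inc, giving 48% + 39% = 87%.
By parent–child attribution (R3), Leah Esposito is treated as owning Keanu Esposito's 20% interest in Cobalt Mining NL.
Chain via Vantage Manufacturing Inc. → Clearview Media Ltd (R1): 87% × 19% × 43% = 7.1079% of Halcyon Ventures LLC.
Chain via Cobalt Mining NL → Pinebrook Shipping BV (R1): 20% × 37% × 17% = 1.258% of Halcyon Ventures LLC.
Aggregating (R2): 7.1079% + 1.258% = 8.3659%.
8.3659% falls short of the 10% threshold by 1.6341 percentage points.

1.6341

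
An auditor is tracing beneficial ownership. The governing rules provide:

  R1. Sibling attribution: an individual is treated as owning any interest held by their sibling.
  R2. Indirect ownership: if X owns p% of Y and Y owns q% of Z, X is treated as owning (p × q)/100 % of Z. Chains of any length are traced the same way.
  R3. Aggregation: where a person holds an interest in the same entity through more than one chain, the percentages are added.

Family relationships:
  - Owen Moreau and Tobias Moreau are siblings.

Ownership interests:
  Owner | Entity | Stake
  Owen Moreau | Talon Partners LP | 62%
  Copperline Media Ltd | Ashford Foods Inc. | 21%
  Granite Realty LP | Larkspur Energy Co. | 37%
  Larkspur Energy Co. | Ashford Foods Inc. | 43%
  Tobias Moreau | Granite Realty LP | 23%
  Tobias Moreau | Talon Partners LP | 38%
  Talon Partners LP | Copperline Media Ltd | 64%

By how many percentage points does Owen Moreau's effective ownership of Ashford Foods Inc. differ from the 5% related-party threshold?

By sibling attribution (R1), Owen Moreau is treated as also owning Tobias Moreau's interest in Talon Partners LP, giving 62% + 38% = 100%.
By sibling attribution (R1), Owen Moreau is treated as owning Tobias Moreau's 23% interest in Granite Realty LP.
Chain via Talon Partners LP → Copperline Media Ltd (R2): 100% × 64% × 21% = 13.44% of Ashford Foods Inc.
Chain via Granite Realty LP → Larkspur Energy Co. (R2): 23% × 37% × 43% = 3.6593% of Ashford Foods Inc.
Aggregating (R3): 13.44% + 3.6593% = 17.0993%.
17.0993% exceeds the 5% threshold by 12.0993 percentage points.

12.0993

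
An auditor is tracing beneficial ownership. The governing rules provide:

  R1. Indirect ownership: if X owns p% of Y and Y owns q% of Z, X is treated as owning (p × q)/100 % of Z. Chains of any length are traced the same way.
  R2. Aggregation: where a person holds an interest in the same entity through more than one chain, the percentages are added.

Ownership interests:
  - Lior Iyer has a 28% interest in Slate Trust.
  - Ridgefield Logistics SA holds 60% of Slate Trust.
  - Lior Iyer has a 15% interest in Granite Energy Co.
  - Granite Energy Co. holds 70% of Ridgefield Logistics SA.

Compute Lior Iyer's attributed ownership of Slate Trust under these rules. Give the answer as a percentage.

34.3%

Chain via Granite Energy Co. → Ridgefield Logistics SA (R1): 15% × 70% × 60% = 6.3% of Slate Trust.
Direct interest in Slate Trust: 28%.
Aggregating (R2): 6.3% + 28% = 34.3%.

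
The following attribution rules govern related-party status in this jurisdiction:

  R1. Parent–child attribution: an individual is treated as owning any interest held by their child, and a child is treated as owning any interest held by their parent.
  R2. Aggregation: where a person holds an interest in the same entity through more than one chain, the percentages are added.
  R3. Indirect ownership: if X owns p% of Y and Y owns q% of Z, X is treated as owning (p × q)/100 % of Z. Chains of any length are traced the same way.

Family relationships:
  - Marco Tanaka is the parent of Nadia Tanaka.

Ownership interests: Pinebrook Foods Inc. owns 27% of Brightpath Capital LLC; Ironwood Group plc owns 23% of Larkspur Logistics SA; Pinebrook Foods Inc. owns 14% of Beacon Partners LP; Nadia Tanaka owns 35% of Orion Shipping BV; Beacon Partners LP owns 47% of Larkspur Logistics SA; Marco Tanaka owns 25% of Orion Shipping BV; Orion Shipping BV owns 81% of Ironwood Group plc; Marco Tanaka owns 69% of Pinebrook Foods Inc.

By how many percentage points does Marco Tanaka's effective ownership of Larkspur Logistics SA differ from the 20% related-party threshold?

By parent–child attribution (R1), Marco Tanaka is treated as also owning Nadia Tanaka's interest in Orion Shipping BV, giving 25% + 35% = 60%.
Chain via Orion Shipping BV → Ironwood Group plc (R3): 60% × 81% × 23% = 11.178% of Larkspur Logistics SA.
Chain via Pinebrook Foods Inc. → Beacon Partners LP (R3): 69% × 14% × 47% = 4.5402% of Larkspur Logistics SA.
Aggregating (R2): 11.178% + 4.5402% = 15.7182%.
15.7182% falls short of the 20% threshold by 4.2818 percentage points.

4.2818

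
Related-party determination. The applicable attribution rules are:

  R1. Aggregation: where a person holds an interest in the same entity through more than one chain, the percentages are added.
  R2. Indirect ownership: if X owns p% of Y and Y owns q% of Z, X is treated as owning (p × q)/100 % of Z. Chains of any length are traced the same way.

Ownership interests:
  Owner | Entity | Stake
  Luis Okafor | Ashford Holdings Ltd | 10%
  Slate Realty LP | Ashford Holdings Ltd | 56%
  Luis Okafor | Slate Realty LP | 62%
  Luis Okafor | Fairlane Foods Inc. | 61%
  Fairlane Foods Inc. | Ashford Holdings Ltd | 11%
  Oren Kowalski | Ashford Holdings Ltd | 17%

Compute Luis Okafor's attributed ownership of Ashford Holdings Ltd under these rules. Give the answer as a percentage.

Chain via Slate Realty LP (R2): 62% × 56% = 34.72% of Ashford Holdings Ltd.
Chain via Fairlane Foods Inc. (R2): 61% × 11% = 6.71% of Ashford Holdings Ltd.
Direct interest in Ashford Holdings Ltd: 10%.
Aggregating (R1): 34.72% + 6.71% + 10% = 51.43%.

51.43%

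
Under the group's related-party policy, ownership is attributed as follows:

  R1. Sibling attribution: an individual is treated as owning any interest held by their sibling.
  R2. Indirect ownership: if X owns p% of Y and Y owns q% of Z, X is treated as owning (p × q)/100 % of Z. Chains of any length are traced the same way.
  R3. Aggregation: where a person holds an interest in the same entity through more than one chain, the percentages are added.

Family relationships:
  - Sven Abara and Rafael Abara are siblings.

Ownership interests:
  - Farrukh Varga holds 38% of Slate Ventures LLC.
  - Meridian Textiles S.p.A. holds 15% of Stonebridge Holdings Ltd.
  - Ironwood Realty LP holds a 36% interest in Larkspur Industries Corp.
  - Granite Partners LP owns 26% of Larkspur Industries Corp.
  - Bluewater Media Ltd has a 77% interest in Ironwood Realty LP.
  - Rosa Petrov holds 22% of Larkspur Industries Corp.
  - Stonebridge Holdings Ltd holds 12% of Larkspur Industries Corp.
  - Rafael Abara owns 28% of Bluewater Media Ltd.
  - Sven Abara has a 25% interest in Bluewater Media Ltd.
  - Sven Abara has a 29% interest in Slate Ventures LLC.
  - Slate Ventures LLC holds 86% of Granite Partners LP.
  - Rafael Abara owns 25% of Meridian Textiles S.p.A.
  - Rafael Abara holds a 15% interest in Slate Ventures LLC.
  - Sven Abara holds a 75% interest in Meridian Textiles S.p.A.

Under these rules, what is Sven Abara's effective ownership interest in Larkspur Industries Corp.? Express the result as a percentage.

By sibling attribution (R1), Sven Abara is treated as also owning Rafael Abara's interest in Slate Ventures LLC, giving 29% + 15% = 44%.
By sibling attribution (R1), Sven Abara is treated as also owning Rafael Abara's interest in Meridian Textiles S.p.A, giving 75% + 25% = 100%.
By sibling attribution (R1), Sven Abara is treated as also owning Rafael Abara's interest in Bluewater Media Ltd, giving 25% + 28% = 53%.
Chain via Slate Ventures LLC → Granite Partners LP (R2): 44% × 86% × 26% = 9.8384% of Larkspur Industries Corp.
Chain via Meridian Textiles S.p.A. → Stonebridge Holdings Ltd (R2): 100% × 15% × 12% = 1.8% of Larkspur Industries Corp.
Chain via Bluewater Media Ltd → Ironwood Realty LP (R2): 53% × 77% × 36% = 14.6916% of Larkspur Industries Corp.
Aggregating (R3): 9.8384% + 1.8% + 14.6916% = 26.33%.

26.33%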